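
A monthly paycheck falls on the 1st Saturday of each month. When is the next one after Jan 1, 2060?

Jan 2060 starts on a Thursday, so its 1st Saturday is Jan 3, 2060 (2 days in).
Jan 3, 2060 is after Jan 1, 2060, so that is the next one.

Jan 3, 2060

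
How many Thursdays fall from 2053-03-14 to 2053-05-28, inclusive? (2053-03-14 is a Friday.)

10

2053-03-14 is a Friday; the first Thursday on or after it is 2053-03-20 (6 days later).
From 2053-03-20 to 2053-05-28: 11 + 30 + 28 = 69 days (rest of March, April, May).
69 ÷ 7 = 9 full weeks with remainder 6, so 9 more Thursdays after the first → 10.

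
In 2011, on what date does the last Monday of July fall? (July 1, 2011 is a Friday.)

25 July 2011

July 2011 begins on a Friday, so the first Monday is July 4 (3 days later).
July 2011 has 31 days. Adding weeks: 4, 11, 18, 25 — the last one ≤ 31 is the 25th.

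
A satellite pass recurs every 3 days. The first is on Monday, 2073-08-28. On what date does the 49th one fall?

The 49th occurrence is 48 intervals after the first: 48 × 3 = 144 days after 2073-08-28.
August has 31 days — 3 days to the end of August leaves 141.
September has 30 days (111 left).
October has 31 days (80 left).
November has 30 days (50 left).
December has 31 days (19 left).
19 days into January → 2074-01-19.

2074-01-19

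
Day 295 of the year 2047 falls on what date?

October 22, 2047

January has 31 days (295 − 31 = 264 remain).
February has 28 days (264 − 28 = 236 remain).
March has 31 days (236 − 31 = 205 remain).
April has 30 days (205 − 30 = 175 remain).
May has 31 days (175 − 31 = 144 remain).
June has 30 days (144 − 30 = 114 remain).
July has 31 days (114 − 31 = 83 remain).
August has 31 days (83 − 31 = 52 remain).
September has 30 days (52 − 30 = 22 remain).
22 into October → October 22.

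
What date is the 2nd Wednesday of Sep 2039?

Sep 14, 2039

The first Wednesday of Sep 2039 is Sep 7.
The 2nd Wednesday is 1 weeks later: 7 + 7 = 14.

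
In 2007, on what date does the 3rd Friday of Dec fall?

Dec 2007 begins on a Saturday, so the first Friday is Dec 7 (6 days later).
The 3rd Friday is 2 weeks later: 7 + 14 = 21.

Dec 21, 2007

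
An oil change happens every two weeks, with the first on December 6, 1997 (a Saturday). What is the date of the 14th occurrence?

The 14th occurrence is 13 intervals after the first: 13 × 14 = 182 days after December 6, 1997.
December has 31 days — 25 days to the end of December leaves 157.
January has 31 days (126 left).
February has 28 days (98 left).
March has 31 days (67 left).
April has 30 days (37 left).
May has 31 days (6 left).
6 days into June → June 6, 1998.

June 6, 1998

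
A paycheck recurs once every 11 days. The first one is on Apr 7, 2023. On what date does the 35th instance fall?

Apr 15, 2024

The 35th occurrence is 34 intervals after the first: 34 × 11 = 374 days after Apr 7, 2023.
Apr has 30 days — 23 days to the end of Apr leaves 351.
May has 31 days (320 left).
Jun has 30 days (290 left).
Jul has 31 days (259 left).
Aug has 31 days (228 left).
Sep has 30 days (198 left).
Oct has 31 days (167 left).
Nov has 30 days (137 left).
Dec has 31 days (106 left).
Jan has 31 days (75 left).
Feb has 29 days (46 left).
Mar has 31 days (15 left).
15 days into Apr → Apr 15, 2024.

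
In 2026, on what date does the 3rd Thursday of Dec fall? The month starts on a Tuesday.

Dec 17, 2026

Dec 2026 begins on a Tuesday, so the first Thursday is Dec 3 (2 days later).
The 3rd Thursday is 2 weeks later: 3 + 14 = 17.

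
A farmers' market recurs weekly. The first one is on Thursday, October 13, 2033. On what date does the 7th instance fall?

November 24, 2033

The 7th occurrence is 6 intervals after the first: 6 × 7 = 42 days after October 13, 2033.
October has 31 days — 18 days to the end of October leaves 24.
24 days into November → November 24, 2033.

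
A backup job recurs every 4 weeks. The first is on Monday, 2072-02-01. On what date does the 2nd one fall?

2072-02-29

The 2nd occurrence is 1 interval after the first: 1 × 28 = 28 days after 2072-02-01.
28 days later is 2072-02-29.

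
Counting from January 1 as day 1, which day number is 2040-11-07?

Days in months before November: 31 + 29 + 31 + 30 + 31 + 30 + 31 + 31 + 30 + 31 = 305.
Plus 7 days into November → day 312.

312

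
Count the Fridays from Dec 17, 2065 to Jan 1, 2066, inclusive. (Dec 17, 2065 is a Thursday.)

Dec 17, 2065 is a Thursday; the first Friday on or after it is Dec 18, 2065 (1 day later).
From Dec 18, 2065 to Jan 1, 2066: 13 + 1 = 14 days (rest of Dec, Jan).
14 ÷ 7 = 2 full weeks with remainder 0, so 2 more Fridays after the first → 3.

3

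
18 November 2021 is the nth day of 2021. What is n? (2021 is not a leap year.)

322

Days in months before November: 31 + 28 + 31 + 30 + 31 + 30 + 31 + 31 + 30 + 31 = 304.
Plus 18 days into November → day 322.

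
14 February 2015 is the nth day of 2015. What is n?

Days in months before February: 31 = 31.
Plus 14 days into February → day 45.

45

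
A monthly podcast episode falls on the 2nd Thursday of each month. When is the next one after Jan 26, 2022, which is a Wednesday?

Jan 2022 starts on a Saturday; its first Thursday is the 6th, so the 2nd Thursday is the 13th — Jan 13, 2022.
That is not after Jan 26, 2022, so look at Feb 2022.
Feb 2022 starts on a Tuesday; its first Thursday is the 3rd, so the 2nd Thursday is the 10th — Feb 10, 2022.

Feb 10, 2022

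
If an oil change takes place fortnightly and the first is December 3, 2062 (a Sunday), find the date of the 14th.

The 14th occurrence is 13 intervals after the first: 13 × 14 = 182 days after December 3, 2062.
December has 31 days — 28 days to the end of December leaves 154.
January has 31 days (123 left).
February has 28 days (95 left).
March has 31 days (64 left).
April has 30 days (34 left).
May has 31 days (3 left).
3 days into June → June 3, 2063.

June 3, 2063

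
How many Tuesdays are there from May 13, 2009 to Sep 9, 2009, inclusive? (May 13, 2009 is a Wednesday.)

17

May 13, 2009 is a Wednesday; the first Tuesday on or after it is May 19, 2009 (6 days later).
From May 19, 2009 to Sep 9, 2009: 12 + 30 + 31 + 31 + 9 = 113 days (rest of May, Jun, Jul, Aug, Sep).
113 ÷ 7 = 16 full weeks with remainder 1, so 16 more Tuesdays after the first → 17.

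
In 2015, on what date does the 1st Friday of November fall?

The first Friday of November 2015 is November 6.

2015-11-06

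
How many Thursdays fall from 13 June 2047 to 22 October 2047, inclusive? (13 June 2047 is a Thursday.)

19

13 June 2047 is a Thursday; the first Thursday on or after it is 13 June 2047.
From 13 June 2047 to 22 October 2047: 17 + 31 + 31 + 30 + 22 = 131 days (rest of June, July, August, September, October).
131 ÷ 7 = 18 full weeks with remainder 5, so 18 more Thursdays after the first → 19.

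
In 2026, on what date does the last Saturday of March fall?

March 2026 begins on a Sunday, so the first Saturday is March 7 (6 days later).
March 2026 has 31 days. Adding weeks: 7, 14, 21, 28 — the last one ≤ 31 is the 28th.

28 March 2026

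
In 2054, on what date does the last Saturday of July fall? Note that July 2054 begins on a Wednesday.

July 2054 begins on a Wednesday, so the first Saturday is July 4 (3 days later).
July 2054 has 31 days. Adding weeks: 4, 11, 18, 25 — the last one ≤ 31 is the 25th.

25 July 2054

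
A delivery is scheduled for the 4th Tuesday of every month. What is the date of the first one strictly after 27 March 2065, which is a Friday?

March 2065 starts on a Sunday; its first Tuesday is the 3rd, so the 4th Tuesday is the 24th — 24 March 2065.
That is not after 27 March 2065, so look at April 2065.
April 2065 starts on a Wednesday; its first Tuesday is the 7th, so the 4th Tuesday is the 28th — 28 April 2065.

28 April 2065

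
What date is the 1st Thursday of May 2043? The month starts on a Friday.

7 May 2043

May 2043 begins on a Friday, so the first Thursday is May 7 (6 days later).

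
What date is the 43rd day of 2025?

January has 31 days (43 − 31 = 12 remain).
12 into February → February 12.

2025-02-12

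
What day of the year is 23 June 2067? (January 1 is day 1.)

Days in months before June: 31 + 28 + 31 + 30 + 31 = 151.
Plus 23 days into June → day 174.

174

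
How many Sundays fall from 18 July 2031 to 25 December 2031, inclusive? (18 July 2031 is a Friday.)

18 July 2031 is a Friday; the first Sunday on or after it is 20 July 2031 (2 days later).
From 20 July 2031 to 25 December 2031: 11 + 31 + 30 + 31 + 30 + 25 = 158 days (rest of July, August, September, October, November, December).
158 ÷ 7 = 22 full weeks with remainder 4, so 22 more Sundays after the first → 23.

23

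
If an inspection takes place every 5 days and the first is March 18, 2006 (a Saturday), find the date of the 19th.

The 19th occurrence is 18 intervals after the first: 18 × 5 = 90 days after March 18, 2006.
March has 31 days — 13 days to the end of March leaves 77.
April has 30 days (47 left).
May has 31 days (16 left).
16 days into June → June 16, 2006.

June 16, 2006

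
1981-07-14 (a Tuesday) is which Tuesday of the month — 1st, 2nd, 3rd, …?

Day 14 falls in week ⌈14/7⌉ of the month.
Days 1–7 hold the 1st Tuesday, 8–14 the 2nd, 15–21 the 3rd, 22–28 the 4th, 29–31 the 5th.
14 is in the range for the 2nd.

2nd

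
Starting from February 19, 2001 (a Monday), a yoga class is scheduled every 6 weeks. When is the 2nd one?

The 2nd occurrence is 1 interval after the first: 1 × 42 = 42 days after February 19, 2001.
February has 28 days — 9 days to the end of February leaves 33.
March has 31 days (2 left).
2 days into April → April 2, 2001.

April 2, 2001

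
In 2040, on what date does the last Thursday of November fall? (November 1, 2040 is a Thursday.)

2040-11-29

November 2040 begins on a Thursday, so the first Thursday is November 1.
November 2040 has 30 days. Adding weeks: 1, 8, 15, 22, 29 — the last one ≤ 30 is the 29th.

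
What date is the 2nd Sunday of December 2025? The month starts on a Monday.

December 14, 2025

December 2025 begins on a Monday, so the first Sunday is December 7 (6 days later).
The 2nd Sunday is 1 weeks later: 7 + 7 = 14.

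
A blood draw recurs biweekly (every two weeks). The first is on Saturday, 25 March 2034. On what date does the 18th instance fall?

The 18th occurrence is 17 intervals after the first: 17 × 14 = 238 days after 25 March 2034.
March has 31 days — 6 days to the end of March leaves 232.
April has 30 days (202 left).
May has 31 days (171 left).
June has 30 days (141 left).
July has 31 days (110 left).
August has 31 days (79 left).
September has 30 days (49 left).
October has 31 days (18 left).
18 days into November → 18 November 2034.

18 November 2034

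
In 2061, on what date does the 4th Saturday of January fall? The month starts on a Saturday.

2061-01-22

January 2061 begins on a Saturday, so the first Saturday is January 1.
The 4th Saturday is 3 weeks later: 1 + 21 = 22.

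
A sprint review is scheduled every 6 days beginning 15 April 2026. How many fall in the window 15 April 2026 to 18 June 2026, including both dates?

11

Occurrences land 6·i days after 15 April 2026 for i = 0, 1, 2, …
The window opens on the start date, so the first occurrence inside is #1 on 15 April 2026.
18 June 2026 is 64 days after the start; 64 ÷ 6 = 10 remainder 4. Last occurrence in the window: #11 on 14 June 2026.
Occurrences #1 through #11: 11 in total.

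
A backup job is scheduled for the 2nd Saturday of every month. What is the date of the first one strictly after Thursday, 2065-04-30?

2065-05-09

April 2065 starts on a Wednesday; its first Saturday is the 4th, so the 2nd Saturday is the 11th — 2065-04-11.
That is not after 2065-04-30, so look at May 2065.
May 2065 starts on a Friday; its first Saturday is the 2nd, so the 2nd Saturday is the 9th — 2065-05-09.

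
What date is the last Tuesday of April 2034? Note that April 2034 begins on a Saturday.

April 25, 2034

April 2034 begins on a Saturday, so the first Tuesday is April 4 (3 days later).
April 2034 has 30 days. Adding weeks: 4, 11, 18, 25 — the last one ≤ 30 is the 25th.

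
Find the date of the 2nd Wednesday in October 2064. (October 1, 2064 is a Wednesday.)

October 2064 begins on a Wednesday, so the first Wednesday is October 1.
The 2nd Wednesday is 1 weeks later: 1 + 7 = 8.

8 October 2064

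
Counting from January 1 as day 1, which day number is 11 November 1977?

Days in months before November: 31 + 28 + 31 + 30 + 31 + 30 + 31 + 31 + 30 + 31 = 304.
Plus 11 days into November → day 315.

315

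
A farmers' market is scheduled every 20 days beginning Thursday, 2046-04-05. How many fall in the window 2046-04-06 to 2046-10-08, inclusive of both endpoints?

9

Occurrences land 20·i days after 2046-04-05 for i = 0, 1, 2, …
2046-04-06 is 1 day after the start; 1 ÷ 20 = 0 remainder 1; since the remainder is 1, round up to i = 1. First occurrence in the window: #2 on 2046-04-25 (1×20 = 20 days in).
2046-10-08 is 186 days after the start; 186 ÷ 20 = 9 remainder 6. Last occurrence in the window: #10 on 2046-10-02.
Occurrences #2 through #10: 9 in total.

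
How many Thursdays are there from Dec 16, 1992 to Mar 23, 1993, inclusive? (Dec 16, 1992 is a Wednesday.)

Dec 16, 1992 is a Wednesday; the first Thursday on or after it is Dec 17, 1992 (1 day later).
From Dec 17, 1992 to Mar 23, 1993: 14 + 31 + 28 + 23 = 96 days (rest of Dec, Jan, Feb, Mar).
96 ÷ 7 = 13 full weeks with remainder 5, so 13 more Thursdays after the first → 14.

14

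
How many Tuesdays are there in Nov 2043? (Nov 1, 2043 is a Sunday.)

Nov 1, 2043 is a Sunday; the first Tuesday on or after it is Nov 3, 2043 (2 days later).
From Nov 3, 2043 to Nov 30, 2043 is 30 − 3 = 27 days.
27 ÷ 7 = 3 full weeks with remainder 6, so 3 more Tuesdays after the first → 4.

4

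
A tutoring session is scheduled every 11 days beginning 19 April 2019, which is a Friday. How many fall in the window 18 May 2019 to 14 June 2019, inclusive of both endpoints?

3

Occurrences land 11·i days after 19 April 2019 for i = 0, 1, 2, …
18 May 2019 is 29 days after the start; 29 ÷ 11 = 2 remainder 7; since the remainder is 7, round up to i = 3. First occurrence in the window: #4 on 22 May 2019 (3×11 = 33 days in).
14 June 2019 is 56 days after the start; 56 ÷ 11 = 5 remainder 1. Last occurrence in the window: #6 on 13 June 2019.
Occurrences #4 through #6: 3 in total.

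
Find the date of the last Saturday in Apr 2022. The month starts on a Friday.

Apr 2022 begins on a Friday, so the first Saturday is Apr 2 (1 day later).
Apr 2022 has 30 days. Adding weeks: 2, 9, 16, 23, 30 — the last one ≤ 30 is the 30th.

Apr 30, 2022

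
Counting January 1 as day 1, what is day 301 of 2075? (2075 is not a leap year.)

28 October 2075

January has 31 days (301 − 31 = 270 remain).
February has 28 days (270 − 28 = 242 remain).
March has 31 days (242 − 31 = 211 remain).
April has 30 days (211 − 30 = 181 remain).
May has 31 days (181 − 31 = 150 remain).
June has 30 days (150 − 30 = 120 remain).
July has 31 days (120 − 31 = 89 remain).
August has 31 days (89 − 31 = 58 remain).
September has 30 days (58 − 30 = 28 remain).
28 into October → October 28.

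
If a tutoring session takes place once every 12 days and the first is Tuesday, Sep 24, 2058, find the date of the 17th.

Apr 4, 2059

The 17th occurrence is 16 intervals after the first: 16 × 12 = 192 days after Sep 24, 2058.
Sep has 30 days — 6 days to the end of Sep leaves 186.
Oct has 31 days (155 left).
Nov has 30 days (125 left).
Dec has 31 days (94 left).
Jan has 31 days (63 left).
Feb has 28 days (35 left).
Mar has 31 days (4 left).
4 days into Apr → Apr 4, 2059.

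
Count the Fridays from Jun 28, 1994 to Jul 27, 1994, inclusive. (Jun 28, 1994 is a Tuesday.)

Jun 28, 1994 is a Tuesday; the first Friday on or after it is Jul 1, 1994 (3 days later).
From Jul 1, 1994 to Jul 27, 1994 is 27 − 1 = 26 days.
26 ÷ 7 = 3 full weeks with remainder 5, so 3 more Fridays after the first → 4.

4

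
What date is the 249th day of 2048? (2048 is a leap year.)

5 September 2048

January has 31 days (249 − 31 = 218 remain).
February has 29 days (218 − 29 = 189 remain).
March has 31 days (189 − 31 = 158 remain).
April has 30 days (158 − 30 = 128 remain).
May has 31 days (128 − 31 = 97 remain).
June has 30 days (97 − 30 = 67 remain).
July has 31 days (67 − 31 = 36 remain).
August has 31 days (36 − 31 = 5 remain).
5 into September → September 5.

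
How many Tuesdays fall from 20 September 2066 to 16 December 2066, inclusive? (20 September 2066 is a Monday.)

20 September 2066 is a Monday; the first Tuesday on or after it is 21 September 2066 (1 day later).
From 21 September 2066 to 16 December 2066: 9 + 31 + 30 + 16 = 86 days (rest of September, October, November, December).
86 ÷ 7 = 12 full weeks with remainder 2, so 12 more Tuesdays after the first → 13.

13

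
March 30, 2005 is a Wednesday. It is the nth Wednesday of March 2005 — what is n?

5th

Day 30 falls in week ⌈30/7⌉ of the month.
Days 1–7 hold the 1st Wednesday, 8–14 the 2nd, 15–21 the 3rd, 22–28 the 4th, 29–31 the 5th.
30 is in the range for the 5th.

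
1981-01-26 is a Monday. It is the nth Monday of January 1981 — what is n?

4th

Day 26 falls in week ⌈26/7⌉ of the month.
Days 1–7 hold the 1st Monday, 8–14 the 2nd, 15–21 the 3rd, 22–28 the 4th, 29–31 the 5th.
26 is in the range for the 4th.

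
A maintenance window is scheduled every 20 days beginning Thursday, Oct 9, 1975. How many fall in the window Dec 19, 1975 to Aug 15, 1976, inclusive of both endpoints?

Occurrences land 20·i days after Oct 9, 1975 for i = 0, 1, 2, …
Dec 19, 1975 is 71 days after the start; 71 ÷ 20 = 3 remainder 11; since the remainder is 11, round up to i = 4. First occurrence in the window: #5 on Dec 28, 1975 (4×20 = 80 days in).
Aug 15, 1976 is 311 days after the start; 311 ÷ 20 = 15 remainder 11. Last occurrence in the window: #16 on Aug 4, 1976.
Occurrences #5 through #16: 12 in total.

12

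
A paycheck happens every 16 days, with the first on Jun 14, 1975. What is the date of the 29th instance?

Sep 4, 1976

The 29th occurrence is 28 intervals after the first: 28 × 16 = 448 days after Jun 14, 1975.
Jun has 30 days — 16 days to the end of Jun leaves 432.
From end of Jun to end of 1975 is 184 days (248 left).
Jan has 31 days (217 left).
Feb has 29 days (188 left).
Mar has 31 days (157 left).
Apr has 30 days (127 left).
May has 31 days (96 left).
Jun has 30 days (66 left).
Jul has 31 days (35 left).
Aug has 31 days (4 left).
4 days into Sep → Sep 4, 1976.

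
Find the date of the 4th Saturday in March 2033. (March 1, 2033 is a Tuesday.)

March 2033 begins on a Tuesday, so the first Saturday is March 5 (4 days later).
The 4th Saturday is 3 weeks later: 5 + 21 = 26.

26 March 2033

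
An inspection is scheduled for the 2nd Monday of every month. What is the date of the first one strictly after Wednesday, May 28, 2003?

May 2003 starts on a Thursday; its first Monday is the 5th, so the 2nd Monday is the 12th — May 12, 2003.
That is not after May 28, 2003, so look at June 2003.
June 2003 starts on a Sunday; its first Monday is the 2nd, so the 2nd Monday is the 9th — June 9, 2003.

June 9, 2003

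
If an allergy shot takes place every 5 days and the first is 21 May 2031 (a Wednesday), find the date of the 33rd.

28 October 2031

The 33rd occurrence is 32 intervals after the first: 32 × 5 = 160 days after 21 May 2031.
May has 31 days — 10 days to the end of May leaves 150.
June has 30 days (120 left).
July has 31 days (89 left).
August has 31 days (58 left).
September has 30 days (28 left).
28 days into October → 28 October 2031.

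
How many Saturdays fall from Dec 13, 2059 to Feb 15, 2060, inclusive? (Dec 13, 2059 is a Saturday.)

Dec 13, 2059 is a Saturday; the first Saturday on or after it is Dec 13, 2059.
From Dec 13, 2059 to Feb 15, 2060: 18 + 31 + 15 = 64 days (rest of Dec, Jan, Feb).
64 ÷ 7 = 9 full weeks with remainder 1, so 9 more Saturdays after the first → 10.

10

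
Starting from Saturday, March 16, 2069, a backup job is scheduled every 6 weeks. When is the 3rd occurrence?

The 3rd occurrence is 2 intervals after the first: 2 × 42 = 84 days after March 16, 2069.
March has 31 days — 15 days to the end of March leaves 69.
April has 30 days (39 left).
May has 31 days (8 left).
8 days into June → June 8, 2069.

June 8, 2069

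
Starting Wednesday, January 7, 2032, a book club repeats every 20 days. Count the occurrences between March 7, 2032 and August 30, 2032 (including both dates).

Occurrences land 20·i days after January 7, 2032 for i = 0, 1, 2, …
March 7, 2032 is 60 days after the start; 60 ÷ 20 = 3 remainder 0. First occurrence in the window: #4 on March 7, 2032 (3×20 = 60 days in).
August 30, 2032 is 236 days after the start; 236 ÷ 20 = 11 remainder 16. Last occurrence in the window: #12 on August 14, 2032.
Occurrences #4 through #12: 9 in total.

9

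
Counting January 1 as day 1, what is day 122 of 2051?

2051-05-02

January has 31 days (122 − 31 = 91 remain).
February has 28 days (91 − 28 = 63 remain).
March has 31 days (63 − 31 = 32 remain).
April has 30 days (32 − 30 = 2 remain).
2 into May → May 2.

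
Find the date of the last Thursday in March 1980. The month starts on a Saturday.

March 1980 begins on a Saturday, so the first Thursday is March 6 (5 days later).
March 1980 has 31 days. Adding weeks: 6, 13, 20, 27 — the last one ≤ 31 is the 27th.

1980-03-27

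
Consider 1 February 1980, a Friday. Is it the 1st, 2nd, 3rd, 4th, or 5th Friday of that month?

1st

Day 1 falls in week ⌈1/7⌉ of the month.
Days 1–7 hold the 1st Friday, 8–14 the 2nd, 15–21 the 3rd, 22–28 the 4th, 29–31 the 5th.
1 is in the range for the 1st.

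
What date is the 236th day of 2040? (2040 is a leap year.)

January has 31 days (236 − 31 = 205 remain).
February has 29 days (205 − 29 = 176 remain).
March has 31 days (176 − 31 = 145 remain).
April has 30 days (145 − 30 = 115 remain).
May has 31 days (115 − 31 = 84 remain).
June has 30 days (84 − 30 = 54 remain).
July has 31 days (54 − 31 = 23 remain).
23 into August → August 23.

August 23, 2040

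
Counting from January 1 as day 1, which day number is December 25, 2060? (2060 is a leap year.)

360

Days in months before December: 31 + 29 + 31 + 30 + 31 + 30 + 31 + 31 + 30 + 31 + 30 = 335.
Plus 25 days into December → day 360.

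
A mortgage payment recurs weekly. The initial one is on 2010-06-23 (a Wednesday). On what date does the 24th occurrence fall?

2010-12-01

The 24th occurrence is 23 intervals after the first: 23 × 7 = 161 days after 2010-06-23.
June has 30 days — 7 days to the end of June leaves 154.
July has 31 days (123 left).
August has 31 days (92 left).
September has 30 days (62 left).
October has 31 days (31 left).
November has 30 days (1 left).
1 day into December → 2010-12-01.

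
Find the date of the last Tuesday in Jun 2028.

Jun 27, 2028

Jun 2028 begins on a Thursday, so the first Tuesday is Jun 6 (5 days later).
Jun 2028 has 30 days. Adding weeks: 6, 13, 20, 27 — the last one ≤ 30 is the 27th.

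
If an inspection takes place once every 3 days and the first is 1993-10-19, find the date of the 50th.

1994-03-15

The 50th occurrence is 49 intervals after the first: 49 × 3 = 147 days after 1993-10-19.
October has 31 days — 12 days to the end of October leaves 135.
November has 30 days (105 left).
December has 31 days (74 left).
January has 31 days (43 left).
February has 28 days (15 left).
15 days into March → 1994-03-15.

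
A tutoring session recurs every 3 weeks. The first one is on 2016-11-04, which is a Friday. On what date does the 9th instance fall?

The 9th occurrence is 8 intervals after the first: 8 × 21 = 168 days after 2016-11-04.
November has 30 days — 26 days to the end of November leaves 142.
December has 31 days (111 left).
January has 31 days (80 left).
February has 28 days (52 left).
March has 31 days (21 left).
21 days into April → 2017-04-21.

2017-04-21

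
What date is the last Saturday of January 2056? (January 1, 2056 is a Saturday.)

January 2056 begins on a Saturday, so the first Saturday is January 1.
January 2056 has 31 days. Adding weeks: 1, 8, 15, 22, 29 — the last one ≤ 31 is the 29th.

2056-01-29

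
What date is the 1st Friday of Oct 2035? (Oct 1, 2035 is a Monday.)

Oct 2035 begins on a Monday, so the first Friday is Oct 5 (4 days later).

Oct 5, 2035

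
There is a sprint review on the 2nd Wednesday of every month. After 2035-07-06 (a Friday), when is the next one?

2035-07-11

July 2035 starts on a Sunday; its first Wednesday is the 4th, so the 2nd Wednesday is the 11th — 2035-07-11.
2035-07-11 is after 2035-07-06, so that is the next one.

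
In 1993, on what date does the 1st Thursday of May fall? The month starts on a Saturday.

May 1993 begins on a Saturday, so the first Thursday is May 6 (5 days later).

6 May 1993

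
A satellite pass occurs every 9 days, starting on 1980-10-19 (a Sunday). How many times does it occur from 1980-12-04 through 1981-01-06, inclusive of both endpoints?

Occurrences land 9·i days after 1980-10-19 for i = 0, 1, 2, …
1980-12-04 is 46 days after the start; 46 ÷ 9 = 5 remainder 1; since the remainder is 1, round up to i = 6. First occurrence in the window: #7 on 1980-12-12 (6×9 = 54 days in).
1981-01-06 is 79 days after the start; 79 ÷ 9 = 8 remainder 7. Last occurrence in the window: #9 on 1980-12-30.
Occurrences #7 through #9: 3 in total.

3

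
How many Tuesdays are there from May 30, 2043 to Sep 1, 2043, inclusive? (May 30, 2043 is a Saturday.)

14

May 30, 2043 is a Saturday; the first Tuesday on or after it is Jun 2, 2043 (3 days later).
From Jun 2, 2043 to Sep 1, 2043: 28 + 31 + 31 + 1 = 91 days (rest of Jun, Jul, Aug, Sep).
91 ÷ 7 = 13 full weeks with remainder 0, so 13 more Tuesdays after the first → 14.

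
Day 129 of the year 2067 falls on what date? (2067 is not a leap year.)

2067-05-09

January has 31 days (129 − 31 = 98 remain).
February has 28 days (98 − 28 = 70 remain).
March has 31 days (70 − 31 = 39 remain).
April has 30 days (39 − 30 = 9 remain).
9 into May → May 9.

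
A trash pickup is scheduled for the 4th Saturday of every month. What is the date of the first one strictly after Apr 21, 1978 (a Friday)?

Apr 1978 starts on a Saturday; its first Saturday is the 1st, so the 4th Saturday is the 22nd — Apr 22, 1978.
Apr 22, 1978 is after Apr 21, 1978, so that is the next one.

Apr 22, 1978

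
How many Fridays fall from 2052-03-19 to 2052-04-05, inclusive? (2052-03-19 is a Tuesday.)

2052-03-19 is a Tuesday; the first Friday on or after it is 2052-03-22 (3 days later).
From 2052-03-22 to 2052-04-05: 9 + 5 = 14 days (rest of March, April).
14 ÷ 7 = 2 full weeks with remainder 0, so 2 more Fridays after the first → 3.

3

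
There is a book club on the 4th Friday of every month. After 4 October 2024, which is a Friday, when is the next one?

October 2024 starts on a Tuesday; its first Friday is the 4th, so the 4th Friday is the 25th — 25 October 2024.
25 October 2024 is after 4 October 2024, so that is the next one.

25 October 2024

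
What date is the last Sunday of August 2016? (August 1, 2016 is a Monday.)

28 August 2016

August 2016 begins on a Monday, so the first Sunday is August 7 (6 days later).
August 2016 has 31 days. Adding weeks: 7, 14, 21, 28 — the last one ≤ 31 is the 28th.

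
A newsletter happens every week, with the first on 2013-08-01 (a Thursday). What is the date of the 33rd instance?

The 33rd occurrence is 32 intervals after the first: 32 × 7 = 224 days after 2013-08-01.
August has 31 days — 30 days to the end of August leaves 194.
September has 30 days (164 left).
October has 31 days (133 left).
November has 30 days (103 left).
December has 31 days (72 left).
January has 31 days (41 left).
February has 28 days (13 left).
13 days into March → 2014-03-13.

2014-03-13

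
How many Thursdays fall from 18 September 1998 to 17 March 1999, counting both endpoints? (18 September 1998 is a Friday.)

25

18 September 1998 is a Friday; the first Thursday on or after it is 24 September 1998 (6 days later).
From 24 September 1998 to 17 March 1999: 6 + 31 + 30 + 31 + 31 + 28 + 17 = 174 days (rest of September, October, November, December, January, February, March).
174 ÷ 7 = 24 full weeks with remainder 6, so 24 more Thursdays after the first → 25.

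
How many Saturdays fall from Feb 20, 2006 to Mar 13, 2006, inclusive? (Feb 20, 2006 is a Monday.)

3

Feb 20, 2006 is a Monday; the first Saturday on or after it is Feb 25, 2006 (5 days later).
From Feb 25, 2006 to Mar 13, 2006: 3 + 13 = 16 days (rest of Feb, Mar).
16 ÷ 7 = 2 full weeks with remainder 2, so 2 more Saturdays after the first → 3.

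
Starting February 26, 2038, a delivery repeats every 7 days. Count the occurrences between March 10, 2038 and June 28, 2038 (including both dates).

16

Occurrences land 7·i days after February 26, 2038 for i = 0, 1, 2, …
March 10, 2038 is 12 days after the start; 12 ÷ 7 = 1 remainder 5; since the remainder is 5, round up to i = 2. First occurrence in the window: #3 on March 12, 2038 (2×7 = 14 days in).
June 28, 2038 is 122 days after the start; 122 ÷ 7 = 17 remainder 3. Last occurrence in the window: #18 on June 25, 2038.
Occurrences #3 through #18: 16 in total.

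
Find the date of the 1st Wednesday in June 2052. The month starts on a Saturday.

June 2052 begins on a Saturday, so the first Wednesday is June 5 (4 days later).

5 June 2052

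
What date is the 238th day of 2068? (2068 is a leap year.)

Aug 25, 2068

Jan has 31 days (238 − 31 = 207 remain).
Feb has 29 days (207 − 29 = 178 remain).
Mar has 31 days (178 − 31 = 147 remain).
Apr has 30 days (147 − 30 = 117 remain).
May has 31 days (117 − 31 = 86 remain).
Jun has 30 days (86 − 30 = 56 remain).
Jul has 31 days (56 − 31 = 25 remain).
25 into Aug → Aug 25.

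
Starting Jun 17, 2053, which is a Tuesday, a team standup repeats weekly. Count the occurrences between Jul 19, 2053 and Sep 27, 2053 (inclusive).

10

Occurrences land 7·i days after Jun 17, 2053 for i = 0, 1, 2, …
Jul 19, 2053 is 32 days after the start; 32 ÷ 7 = 4 remainder 4; since the remainder is 4, round up to i = 5. First occurrence in the window: #6 on Jul 22, 2053 (5×7 = 35 days in).
Sep 27, 2053 is 102 days after the start; 102 ÷ 7 = 14 remainder 4. Last occurrence in the window: #15 on Sep 23, 2053.
Occurrences #6 through #15: 10 in total.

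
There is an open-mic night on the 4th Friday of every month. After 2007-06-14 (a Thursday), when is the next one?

2007-06-22

June 2007 starts on a Friday; its first Friday is the 1st, so the 4th Friday is the 22nd — 2007-06-22.
2007-06-22 is after 2007-06-14, so that is the next one.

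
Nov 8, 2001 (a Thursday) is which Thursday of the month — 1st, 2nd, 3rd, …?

Day 8 falls in week ⌈8/7⌉ of the month.
Days 1–7 hold the 1st Thursday, 8–14 the 2nd, 15–21 the 3rd, 22–28 the 4th, 29–31 the 5th.
8 is in the range for the 2nd.

2nd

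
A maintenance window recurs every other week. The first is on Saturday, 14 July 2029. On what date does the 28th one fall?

27 July 2030

The 28th occurrence is 27 intervals after the first: 27 × 14 = 378 days after 14 July 2029.
July has 31 days — 17 days to the end of July leaves 361.
August has 31 days (330 left).
September has 30 days (300 left).
October has 31 days (269 left).
November has 30 days (239 left).
December has 31 days (208 left).
January has 31 days (177 left).
February has 28 days (149 left).
March has 31 days (118 left).
April has 30 days (88 left).
May has 31 days (57 left).
June has 30 days (27 left).
27 days into July → 27 July 2030.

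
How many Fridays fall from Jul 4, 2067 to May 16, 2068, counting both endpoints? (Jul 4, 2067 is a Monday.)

45

Jul 4, 2067 is a Monday; the first Friday on or after it is Jul 8, 2067 (4 days later).
From Jul 8, 2067 to May 16, 2068: 23 + 31 + 30 + 31 + 30 + 31 + 31 + 29 + 31 + 30 + 16 = 313 days (rest of Jul, Aug, Sep, Oct, Nov, Dec, Jan, Feb, Mar, Apr, May).
313 ÷ 7 = 44 full weeks with remainder 5, so 44 more Fridays after the first → 45.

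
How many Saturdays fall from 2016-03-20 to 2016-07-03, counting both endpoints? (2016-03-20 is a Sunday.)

2016-03-20 is a Sunday; the first Saturday on or after it is 2016-03-26 (6 days later).
From 2016-03-26 to 2016-07-03: 5 + 30 + 31 + 30 + 3 = 99 days (rest of March, April, May, June, July).
99 ÷ 7 = 14 full weeks with remainder 1, so 14 more Saturdays after the first → 15.

15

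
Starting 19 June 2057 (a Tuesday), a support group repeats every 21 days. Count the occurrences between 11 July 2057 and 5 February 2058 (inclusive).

10

Occurrences land 21·i days after 19 June 2057 for i = 0, 1, 2, …
11 July 2057 is 22 days after the start; 22 ÷ 21 = 1 remainder 1; since the remainder is 1, round up to i = 2. First occurrence in the window: #3 on 31 July 2057 (2×21 = 42 days in).
5 February 2058 is 231 days after the start; 231 ÷ 21 = 11 remainder 0. Last occurrence in the window: #12 on 5 February 2058.
Occurrences #3 through #12: 10 in total.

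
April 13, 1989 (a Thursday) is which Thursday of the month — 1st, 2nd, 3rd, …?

Day 13 falls in week ⌈13/7⌉ of the month.
Days 1–7 hold the 1st Thursday, 8–14 the 2nd, 15–21 the 3rd, 22–28 the 4th, 29–31 the 5th.
13 is in the range for the 2nd.

2nd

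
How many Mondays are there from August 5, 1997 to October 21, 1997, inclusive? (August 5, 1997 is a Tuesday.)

August 5, 1997 is a Tuesday; the first Monday on or after it is August 11, 1997 (6 days later).
From August 11, 1997 to October 21, 1997: 20 + 30 + 21 = 71 days (rest of August, September, October).
71 ÷ 7 = 10 full weeks with remainder 1, so 10 more Mondays after the first → 11.

11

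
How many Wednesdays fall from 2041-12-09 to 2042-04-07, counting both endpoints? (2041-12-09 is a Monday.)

17

2041-12-09 is a Monday; the first Wednesday on or after it is 2041-12-11 (2 days later).
From 2041-12-11 to 2042-04-07: 20 + 31 + 28 + 31 + 7 = 117 days (rest of December, January, February, March, April).
117 ÷ 7 = 16 full weeks with remainder 5, so 16 more Wednesdays after the first → 17.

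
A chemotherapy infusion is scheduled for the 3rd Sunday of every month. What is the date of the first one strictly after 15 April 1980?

20 April 1980

April 1980 starts on a Tuesday; its first Sunday is the 6th, so the 3rd Sunday is the 20th — 20 April 1980.
20 April 1980 is after 15 April 1980, so that is the next one.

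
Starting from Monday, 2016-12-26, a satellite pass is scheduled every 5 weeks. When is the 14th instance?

2018-03-26

The 14th occurrence is 13 intervals after the first: 13 × 35 = 455 days after 2016-12-26.
December has 31 days — 5 days to the end of December leaves 450.
2017 has 365 days (85 left).
January has 31 days (54 left).
February has 28 days (26 left).
26 days into March → 2018-03-26.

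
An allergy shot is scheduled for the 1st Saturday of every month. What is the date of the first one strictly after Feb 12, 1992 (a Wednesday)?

Feb 1992 starts on a Saturday, so its 1st Saturday is Feb 1, 1992.
That is not after Feb 12, 1992, so look at Mar 1992.
Mar 1992 starts on a Sunday, so its 1st Saturday is Mar 7, 1992 (6 days in).

Mar 7, 1992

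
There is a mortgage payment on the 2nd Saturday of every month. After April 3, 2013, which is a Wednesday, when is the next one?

April 2013 starts on a Monday; its first Saturday is the 6th, so the 2nd Saturday is the 13th — April 13, 2013.
April 13, 2013 is after April 3, 2013, so that is the next one.

April 13, 2013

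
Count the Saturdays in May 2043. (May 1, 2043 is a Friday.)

5

May 1, 2043 is a Friday; the first Saturday on or after it is May 2, 2043 (1 day later).
From May 2, 2043 to May 31, 2043 is 31 − 2 = 29 days.
29 ÷ 7 = 4 full weeks with remainder 1, so 4 more Saturdays after the first → 5.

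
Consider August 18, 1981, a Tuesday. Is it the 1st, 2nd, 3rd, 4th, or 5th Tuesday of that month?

Day 18 falls in week ⌈18/7⌉ of the month.
Days 1–7 hold the 1st Tuesday, 8–14 the 2nd, 15–21 the 3rd, 22–28 the 4th, 29–31 the 5th.
18 is in the range for the 3rd.

3rd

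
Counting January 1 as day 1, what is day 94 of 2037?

January has 31 days (94 − 31 = 63 remain).
February has 28 days (63 − 28 = 35 remain).
March has 31 days (35 − 31 = 4 remain).
4 into April → April 4.

4 April 2037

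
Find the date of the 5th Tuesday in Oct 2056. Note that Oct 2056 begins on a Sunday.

Oct 2056 begins on a Sunday, so the first Tuesday is Oct 3 (2 days later).
The 5th Tuesday is 4 weeks later: 3 + 28 = 31.

Oct 31, 2056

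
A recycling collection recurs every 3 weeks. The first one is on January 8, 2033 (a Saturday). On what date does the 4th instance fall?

March 12, 2033

The 4th occurrence is 3 intervals after the first: 3 × 21 = 63 days after January 8, 2033.
January has 31 days — 23 days to the end of January leaves 40.
February has 28 days (12 left).
12 days into March → March 12, 2033.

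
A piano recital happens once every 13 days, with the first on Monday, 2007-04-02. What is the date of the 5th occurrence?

The 5th occurrence is 4 intervals after the first: 4 × 13 = 52 days after 2007-04-02.
April has 30 days — 28 days to the end of April leaves 24.
24 days into May → 2007-05-24.

2007-05-24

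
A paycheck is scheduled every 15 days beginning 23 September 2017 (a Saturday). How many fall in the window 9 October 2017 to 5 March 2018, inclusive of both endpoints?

Occurrences land 15·i days after 23 September 2017 for i = 0, 1, 2, …
9 October 2017 is 16 days after the start; 16 ÷ 15 = 1 remainder 1; since the remainder is 1, round up to i = 2. First occurrence in the window: #3 on 23 October 2017 (2×15 = 30 days in).
5 March 2018 is 163 days after the start; 163 ÷ 15 = 10 remainder 13. Last occurrence in the window: #11 on 20 February 2018.
Occurrences #3 through #11: 9 in total.

9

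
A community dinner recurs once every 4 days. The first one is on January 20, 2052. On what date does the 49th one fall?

July 30, 2052

The 49th occurrence is 48 intervals after the first: 48 × 4 = 192 days after January 20, 2052.
January has 31 days — 11 days to the end of January leaves 181.
February has 29 days (152 left).
March has 31 days (121 left).
April has 30 days (91 left).
May has 31 days (60 left).
June has 30 days (30 left).
30 days into July → July 30, 2052.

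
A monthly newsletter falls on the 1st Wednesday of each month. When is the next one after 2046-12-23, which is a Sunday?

2047-01-02

December 2046 starts on a Saturday, so its 1st Wednesday is 2046-12-05 (4 days in).
That is not after 2046-12-23, so look at January 2047.
January 2047 starts on a Tuesday, so its 1st Wednesday is 2047-01-02 (1 day in).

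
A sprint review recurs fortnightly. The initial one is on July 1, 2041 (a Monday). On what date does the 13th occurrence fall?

The 13th occurrence is 12 intervals after the first: 12 × 14 = 168 days after July 1, 2041.
July has 31 days — 30 days to the end of July leaves 138.
August has 31 days (107 left).
September has 30 days (77 left).
October has 31 days (46 left).
November has 30 days (16 left).
16 days into December → December 16, 2041.

December 16, 2041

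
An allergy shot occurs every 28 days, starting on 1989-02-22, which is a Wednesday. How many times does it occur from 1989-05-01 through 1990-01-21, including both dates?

Occurrences land 28·i days after 1989-02-22 for i = 0, 1, 2, …
1989-05-01 is 68 days after the start; 68 ÷ 28 = 2 remainder 12; since the remainder is 12, round up to i = 3. First occurrence in the window: #4 on 1989-05-17 (3×28 = 84 days in).
1990-01-21 is 333 days after the start; 333 ÷ 28 = 11 remainder 25. Last occurrence in the window: #12 on 1989-12-27.
Occurrences #4 through #12: 9 in total.

9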